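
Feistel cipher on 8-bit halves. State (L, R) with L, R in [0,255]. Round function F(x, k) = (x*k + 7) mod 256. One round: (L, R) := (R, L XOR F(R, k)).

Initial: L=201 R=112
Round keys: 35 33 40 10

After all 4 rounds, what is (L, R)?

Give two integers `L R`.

Round 1 (k=35): L=112 R=158
Round 2 (k=33): L=158 R=21
Round 3 (k=40): L=21 R=209
Round 4 (k=10): L=209 R=36

Answer: 209 36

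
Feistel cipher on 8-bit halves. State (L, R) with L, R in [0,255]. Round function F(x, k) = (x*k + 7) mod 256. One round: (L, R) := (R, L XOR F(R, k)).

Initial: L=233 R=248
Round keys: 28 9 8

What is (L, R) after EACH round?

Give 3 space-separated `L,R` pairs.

Round 1 (k=28): L=248 R=206
Round 2 (k=9): L=206 R=189
Round 3 (k=8): L=189 R=33

Answer: 248,206 206,189 189,33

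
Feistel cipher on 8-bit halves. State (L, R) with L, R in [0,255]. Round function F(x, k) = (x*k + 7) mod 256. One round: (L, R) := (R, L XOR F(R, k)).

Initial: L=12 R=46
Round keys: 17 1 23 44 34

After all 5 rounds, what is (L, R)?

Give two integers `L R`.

Answer: 201 233

Derivation:
Round 1 (k=17): L=46 R=25
Round 2 (k=1): L=25 R=14
Round 3 (k=23): L=14 R=80
Round 4 (k=44): L=80 R=201
Round 5 (k=34): L=201 R=233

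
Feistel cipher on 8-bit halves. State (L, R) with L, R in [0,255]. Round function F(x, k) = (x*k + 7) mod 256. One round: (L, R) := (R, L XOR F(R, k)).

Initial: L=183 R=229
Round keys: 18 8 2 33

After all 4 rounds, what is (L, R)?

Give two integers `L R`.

Answer: 61 182

Derivation:
Round 1 (k=18): L=229 R=150
Round 2 (k=8): L=150 R=82
Round 3 (k=2): L=82 R=61
Round 4 (k=33): L=61 R=182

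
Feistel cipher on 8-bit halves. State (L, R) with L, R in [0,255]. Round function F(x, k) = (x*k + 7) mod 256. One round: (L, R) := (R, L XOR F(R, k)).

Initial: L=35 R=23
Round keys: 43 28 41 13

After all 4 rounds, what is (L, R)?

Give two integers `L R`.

Round 1 (k=43): L=23 R=199
Round 2 (k=28): L=199 R=220
Round 3 (k=41): L=220 R=132
Round 4 (k=13): L=132 R=103

Answer: 132 103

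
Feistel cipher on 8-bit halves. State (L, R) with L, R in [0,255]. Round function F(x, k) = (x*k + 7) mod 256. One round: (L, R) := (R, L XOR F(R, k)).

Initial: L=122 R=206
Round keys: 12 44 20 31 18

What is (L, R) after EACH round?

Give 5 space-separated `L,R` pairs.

Round 1 (k=12): L=206 R=213
Round 2 (k=44): L=213 R=109
Round 3 (k=20): L=109 R=94
Round 4 (k=31): L=94 R=4
Round 5 (k=18): L=4 R=17

Answer: 206,213 213,109 109,94 94,4 4,17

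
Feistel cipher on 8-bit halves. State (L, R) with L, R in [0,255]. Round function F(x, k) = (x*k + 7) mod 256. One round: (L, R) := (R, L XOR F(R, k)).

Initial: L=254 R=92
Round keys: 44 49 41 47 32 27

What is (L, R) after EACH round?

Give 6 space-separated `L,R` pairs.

Round 1 (k=44): L=92 R=41
Round 2 (k=49): L=41 R=188
Round 3 (k=41): L=188 R=10
Round 4 (k=47): L=10 R=97
Round 5 (k=32): L=97 R=45
Round 6 (k=27): L=45 R=167

Answer: 92,41 41,188 188,10 10,97 97,45 45,167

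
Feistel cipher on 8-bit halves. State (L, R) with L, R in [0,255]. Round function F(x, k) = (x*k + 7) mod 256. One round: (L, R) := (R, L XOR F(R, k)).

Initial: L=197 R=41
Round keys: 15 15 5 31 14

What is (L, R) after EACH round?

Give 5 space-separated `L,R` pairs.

Answer: 41,171 171,37 37,107 107,217 217,142

Derivation:
Round 1 (k=15): L=41 R=171
Round 2 (k=15): L=171 R=37
Round 3 (k=5): L=37 R=107
Round 4 (k=31): L=107 R=217
Round 5 (k=14): L=217 R=142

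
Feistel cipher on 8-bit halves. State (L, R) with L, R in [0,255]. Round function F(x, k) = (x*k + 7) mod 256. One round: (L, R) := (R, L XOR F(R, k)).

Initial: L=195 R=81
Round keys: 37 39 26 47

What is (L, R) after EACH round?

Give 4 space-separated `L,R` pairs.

Round 1 (k=37): L=81 R=127
Round 2 (k=39): L=127 R=49
Round 3 (k=26): L=49 R=126
Round 4 (k=47): L=126 R=24

Answer: 81,127 127,49 49,126 126,24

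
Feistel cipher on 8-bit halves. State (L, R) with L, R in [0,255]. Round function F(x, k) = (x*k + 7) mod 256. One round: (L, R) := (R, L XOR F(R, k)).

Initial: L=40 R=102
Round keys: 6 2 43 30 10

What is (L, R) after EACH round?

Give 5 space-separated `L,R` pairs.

Round 1 (k=6): L=102 R=67
Round 2 (k=2): L=67 R=235
Round 3 (k=43): L=235 R=195
Round 4 (k=30): L=195 R=10
Round 5 (k=10): L=10 R=168

Answer: 102,67 67,235 235,195 195,10 10,168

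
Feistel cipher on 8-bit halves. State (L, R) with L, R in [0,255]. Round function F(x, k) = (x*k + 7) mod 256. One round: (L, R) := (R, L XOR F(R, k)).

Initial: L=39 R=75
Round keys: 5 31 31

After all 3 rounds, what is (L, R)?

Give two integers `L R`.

Round 1 (k=5): L=75 R=89
Round 2 (k=31): L=89 R=133
Round 3 (k=31): L=133 R=123

Answer: 133 123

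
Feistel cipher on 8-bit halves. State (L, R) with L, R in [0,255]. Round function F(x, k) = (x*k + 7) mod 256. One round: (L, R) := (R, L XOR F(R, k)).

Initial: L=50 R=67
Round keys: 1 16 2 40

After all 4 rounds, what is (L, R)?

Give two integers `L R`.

Round 1 (k=1): L=67 R=120
Round 2 (k=16): L=120 R=196
Round 3 (k=2): L=196 R=247
Round 4 (k=40): L=247 R=91

Answer: 247 91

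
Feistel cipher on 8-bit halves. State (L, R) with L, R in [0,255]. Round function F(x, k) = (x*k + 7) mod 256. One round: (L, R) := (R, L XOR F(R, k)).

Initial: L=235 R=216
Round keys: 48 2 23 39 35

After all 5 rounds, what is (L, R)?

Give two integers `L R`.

Round 1 (k=48): L=216 R=108
Round 2 (k=2): L=108 R=7
Round 3 (k=23): L=7 R=196
Round 4 (k=39): L=196 R=228
Round 5 (k=35): L=228 R=247

Answer: 228 247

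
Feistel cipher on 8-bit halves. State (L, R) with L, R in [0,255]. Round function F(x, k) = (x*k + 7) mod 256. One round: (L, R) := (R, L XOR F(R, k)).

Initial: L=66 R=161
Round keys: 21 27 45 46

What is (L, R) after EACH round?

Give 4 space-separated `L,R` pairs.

Round 1 (k=21): L=161 R=126
Round 2 (k=27): L=126 R=240
Round 3 (k=45): L=240 R=73
Round 4 (k=46): L=73 R=213

Answer: 161,126 126,240 240,73 73,213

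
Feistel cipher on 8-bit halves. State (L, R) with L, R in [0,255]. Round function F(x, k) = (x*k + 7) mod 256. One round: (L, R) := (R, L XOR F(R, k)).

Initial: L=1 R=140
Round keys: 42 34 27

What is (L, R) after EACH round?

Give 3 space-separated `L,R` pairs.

Round 1 (k=42): L=140 R=254
Round 2 (k=34): L=254 R=79
Round 3 (k=27): L=79 R=162

Answer: 140,254 254,79 79,162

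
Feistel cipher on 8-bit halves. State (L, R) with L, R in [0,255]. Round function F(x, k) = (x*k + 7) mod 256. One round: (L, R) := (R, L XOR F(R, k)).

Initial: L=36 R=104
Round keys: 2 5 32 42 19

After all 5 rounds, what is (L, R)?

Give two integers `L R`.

Round 1 (k=2): L=104 R=243
Round 2 (k=5): L=243 R=174
Round 3 (k=32): L=174 R=52
Round 4 (k=42): L=52 R=33
Round 5 (k=19): L=33 R=78

Answer: 33 78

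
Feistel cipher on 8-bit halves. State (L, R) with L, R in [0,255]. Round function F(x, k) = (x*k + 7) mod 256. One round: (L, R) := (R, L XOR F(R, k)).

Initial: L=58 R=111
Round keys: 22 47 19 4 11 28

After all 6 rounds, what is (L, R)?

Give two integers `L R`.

Answer: 124 39

Derivation:
Round 1 (k=22): L=111 R=171
Round 2 (k=47): L=171 R=3
Round 3 (k=19): L=3 R=235
Round 4 (k=4): L=235 R=176
Round 5 (k=11): L=176 R=124
Round 6 (k=28): L=124 R=39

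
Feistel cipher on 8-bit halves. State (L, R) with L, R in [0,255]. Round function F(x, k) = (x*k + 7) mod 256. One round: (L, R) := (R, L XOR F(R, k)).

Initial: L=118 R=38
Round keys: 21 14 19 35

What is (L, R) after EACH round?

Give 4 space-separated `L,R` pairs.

Round 1 (k=21): L=38 R=83
Round 2 (k=14): L=83 R=183
Round 3 (k=19): L=183 R=207
Round 4 (k=35): L=207 R=227

Answer: 38,83 83,183 183,207 207,227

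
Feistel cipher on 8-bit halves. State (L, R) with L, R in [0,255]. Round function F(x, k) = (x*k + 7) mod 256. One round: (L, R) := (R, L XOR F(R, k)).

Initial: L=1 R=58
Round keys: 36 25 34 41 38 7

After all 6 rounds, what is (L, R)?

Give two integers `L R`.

Round 1 (k=36): L=58 R=46
Round 2 (k=25): L=46 R=191
Round 3 (k=34): L=191 R=75
Round 4 (k=41): L=75 R=181
Round 5 (k=38): L=181 R=174
Round 6 (k=7): L=174 R=124

Answer: 174 124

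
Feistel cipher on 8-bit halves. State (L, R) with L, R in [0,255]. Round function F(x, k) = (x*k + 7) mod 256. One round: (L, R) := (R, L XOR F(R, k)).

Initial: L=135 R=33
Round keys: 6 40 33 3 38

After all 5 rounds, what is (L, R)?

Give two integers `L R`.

Round 1 (k=6): L=33 R=74
Round 2 (k=40): L=74 R=182
Round 3 (k=33): L=182 R=55
Round 4 (k=3): L=55 R=26
Round 5 (k=38): L=26 R=212

Answer: 26 212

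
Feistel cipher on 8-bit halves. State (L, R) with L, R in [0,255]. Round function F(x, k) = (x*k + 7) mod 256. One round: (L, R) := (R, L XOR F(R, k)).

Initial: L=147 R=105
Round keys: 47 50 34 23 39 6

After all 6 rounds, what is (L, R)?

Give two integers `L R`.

Round 1 (k=47): L=105 R=221
Round 2 (k=50): L=221 R=88
Round 3 (k=34): L=88 R=106
Round 4 (k=23): L=106 R=213
Round 5 (k=39): L=213 R=16
Round 6 (k=6): L=16 R=178

Answer: 16 178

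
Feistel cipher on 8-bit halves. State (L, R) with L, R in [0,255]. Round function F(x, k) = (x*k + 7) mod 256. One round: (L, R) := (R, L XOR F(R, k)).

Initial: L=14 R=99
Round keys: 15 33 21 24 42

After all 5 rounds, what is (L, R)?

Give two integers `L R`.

Answer: 77 2

Derivation:
Round 1 (k=15): L=99 R=218
Round 2 (k=33): L=218 R=66
Round 3 (k=21): L=66 R=171
Round 4 (k=24): L=171 R=77
Round 5 (k=42): L=77 R=2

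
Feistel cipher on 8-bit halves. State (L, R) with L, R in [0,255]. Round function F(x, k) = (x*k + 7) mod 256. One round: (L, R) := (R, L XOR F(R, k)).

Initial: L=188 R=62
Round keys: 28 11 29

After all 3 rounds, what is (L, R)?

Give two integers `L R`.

Round 1 (k=28): L=62 R=115
Round 2 (k=11): L=115 R=198
Round 3 (k=29): L=198 R=6

Answer: 198 6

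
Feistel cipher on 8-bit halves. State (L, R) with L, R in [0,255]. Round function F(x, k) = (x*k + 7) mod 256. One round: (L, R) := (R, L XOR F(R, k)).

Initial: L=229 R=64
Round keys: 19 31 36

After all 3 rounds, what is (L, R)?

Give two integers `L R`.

Round 1 (k=19): L=64 R=34
Round 2 (k=31): L=34 R=101
Round 3 (k=36): L=101 R=25

Answer: 101 25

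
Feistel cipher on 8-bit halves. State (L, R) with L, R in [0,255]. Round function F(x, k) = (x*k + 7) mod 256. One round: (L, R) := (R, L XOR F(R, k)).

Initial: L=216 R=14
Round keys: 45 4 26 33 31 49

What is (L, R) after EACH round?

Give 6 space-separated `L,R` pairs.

Round 1 (k=45): L=14 R=165
Round 2 (k=4): L=165 R=149
Round 3 (k=26): L=149 R=140
Round 4 (k=33): L=140 R=134
Round 5 (k=31): L=134 R=205
Round 6 (k=49): L=205 R=194

Answer: 14,165 165,149 149,140 140,134 134,205 205,194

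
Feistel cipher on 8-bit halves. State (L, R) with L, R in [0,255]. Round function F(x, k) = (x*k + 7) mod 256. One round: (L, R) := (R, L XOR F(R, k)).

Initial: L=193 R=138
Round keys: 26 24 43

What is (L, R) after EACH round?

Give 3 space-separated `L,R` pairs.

Answer: 138,202 202,125 125,204

Derivation:
Round 1 (k=26): L=138 R=202
Round 2 (k=24): L=202 R=125
Round 3 (k=43): L=125 R=204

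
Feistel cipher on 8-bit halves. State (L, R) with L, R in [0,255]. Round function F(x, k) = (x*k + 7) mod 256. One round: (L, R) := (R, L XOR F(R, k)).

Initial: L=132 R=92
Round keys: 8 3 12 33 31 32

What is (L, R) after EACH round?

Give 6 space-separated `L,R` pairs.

Answer: 92,99 99,108 108,116 116,151 151,36 36,16

Derivation:
Round 1 (k=8): L=92 R=99
Round 2 (k=3): L=99 R=108
Round 3 (k=12): L=108 R=116
Round 4 (k=33): L=116 R=151
Round 5 (k=31): L=151 R=36
Round 6 (k=32): L=36 R=16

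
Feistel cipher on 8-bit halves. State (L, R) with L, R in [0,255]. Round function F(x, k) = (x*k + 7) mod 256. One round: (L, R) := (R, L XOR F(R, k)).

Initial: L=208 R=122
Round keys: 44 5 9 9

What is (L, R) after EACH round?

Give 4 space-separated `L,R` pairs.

Answer: 122,47 47,136 136,224 224,111

Derivation:
Round 1 (k=44): L=122 R=47
Round 2 (k=5): L=47 R=136
Round 3 (k=9): L=136 R=224
Round 4 (k=9): L=224 R=111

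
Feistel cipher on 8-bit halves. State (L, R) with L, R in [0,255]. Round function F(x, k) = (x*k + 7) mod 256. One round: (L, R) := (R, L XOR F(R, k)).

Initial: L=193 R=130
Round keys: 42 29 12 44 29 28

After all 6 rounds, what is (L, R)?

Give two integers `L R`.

Round 1 (k=42): L=130 R=154
Round 2 (k=29): L=154 R=251
Round 3 (k=12): L=251 R=81
Round 4 (k=44): L=81 R=8
Round 5 (k=29): L=8 R=190
Round 6 (k=28): L=190 R=199

Answer: 190 199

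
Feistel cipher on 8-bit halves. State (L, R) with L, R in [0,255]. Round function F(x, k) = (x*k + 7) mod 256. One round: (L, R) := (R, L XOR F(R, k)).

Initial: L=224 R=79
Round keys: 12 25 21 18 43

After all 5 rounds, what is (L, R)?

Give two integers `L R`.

Answer: 232 52

Derivation:
Round 1 (k=12): L=79 R=91
Round 2 (k=25): L=91 R=165
Round 3 (k=21): L=165 R=203
Round 4 (k=18): L=203 R=232
Round 5 (k=43): L=232 R=52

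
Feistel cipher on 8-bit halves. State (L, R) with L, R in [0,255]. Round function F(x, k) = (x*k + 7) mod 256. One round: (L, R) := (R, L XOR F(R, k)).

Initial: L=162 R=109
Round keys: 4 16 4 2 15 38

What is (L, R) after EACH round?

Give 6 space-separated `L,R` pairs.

Round 1 (k=4): L=109 R=25
Round 2 (k=16): L=25 R=250
Round 3 (k=4): L=250 R=246
Round 4 (k=2): L=246 R=9
Round 5 (k=15): L=9 R=120
Round 6 (k=38): L=120 R=222

Answer: 109,25 25,250 250,246 246,9 9,120 120,222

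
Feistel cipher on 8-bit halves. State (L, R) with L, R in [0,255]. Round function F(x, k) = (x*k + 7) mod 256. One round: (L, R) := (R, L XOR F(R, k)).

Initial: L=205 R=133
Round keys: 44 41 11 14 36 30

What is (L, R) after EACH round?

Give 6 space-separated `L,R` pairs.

Round 1 (k=44): L=133 R=46
Round 2 (k=41): L=46 R=224
Round 3 (k=11): L=224 R=137
Round 4 (k=14): L=137 R=101
Round 5 (k=36): L=101 R=178
Round 6 (k=30): L=178 R=134

Answer: 133,46 46,224 224,137 137,101 101,178 178,134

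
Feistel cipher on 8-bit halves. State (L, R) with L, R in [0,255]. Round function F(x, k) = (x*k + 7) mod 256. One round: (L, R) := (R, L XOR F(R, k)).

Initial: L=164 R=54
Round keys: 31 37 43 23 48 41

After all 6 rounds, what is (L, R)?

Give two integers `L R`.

Answer: 203 231

Derivation:
Round 1 (k=31): L=54 R=53
Round 2 (k=37): L=53 R=134
Round 3 (k=43): L=134 R=188
Round 4 (k=23): L=188 R=109
Round 5 (k=48): L=109 R=203
Round 6 (k=41): L=203 R=231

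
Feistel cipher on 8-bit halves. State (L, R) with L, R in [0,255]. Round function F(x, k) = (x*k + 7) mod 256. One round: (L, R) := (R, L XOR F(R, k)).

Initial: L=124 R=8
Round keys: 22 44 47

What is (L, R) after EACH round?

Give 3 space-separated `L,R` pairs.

Answer: 8,203 203,227 227,127

Derivation:
Round 1 (k=22): L=8 R=203
Round 2 (k=44): L=203 R=227
Round 3 (k=47): L=227 R=127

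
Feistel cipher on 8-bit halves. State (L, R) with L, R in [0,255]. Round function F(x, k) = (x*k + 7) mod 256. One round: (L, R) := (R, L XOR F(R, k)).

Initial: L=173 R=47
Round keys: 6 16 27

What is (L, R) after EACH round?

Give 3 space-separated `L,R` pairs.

Round 1 (k=6): L=47 R=140
Round 2 (k=16): L=140 R=232
Round 3 (k=27): L=232 R=243

Answer: 47,140 140,232 232,243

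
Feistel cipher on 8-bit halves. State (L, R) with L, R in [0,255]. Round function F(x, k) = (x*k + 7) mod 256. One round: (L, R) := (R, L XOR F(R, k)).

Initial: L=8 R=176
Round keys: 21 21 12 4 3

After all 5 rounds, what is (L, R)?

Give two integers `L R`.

Answer: 69 182

Derivation:
Round 1 (k=21): L=176 R=127
Round 2 (k=21): L=127 R=194
Round 3 (k=12): L=194 R=96
Round 4 (k=4): L=96 R=69
Round 5 (k=3): L=69 R=182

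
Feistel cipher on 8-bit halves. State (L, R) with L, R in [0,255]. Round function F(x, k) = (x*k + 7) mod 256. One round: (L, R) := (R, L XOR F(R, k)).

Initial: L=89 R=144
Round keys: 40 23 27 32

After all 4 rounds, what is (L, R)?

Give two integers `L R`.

Round 1 (k=40): L=144 R=222
Round 2 (k=23): L=222 R=105
Round 3 (k=27): L=105 R=196
Round 4 (k=32): L=196 R=238

Answer: 196 238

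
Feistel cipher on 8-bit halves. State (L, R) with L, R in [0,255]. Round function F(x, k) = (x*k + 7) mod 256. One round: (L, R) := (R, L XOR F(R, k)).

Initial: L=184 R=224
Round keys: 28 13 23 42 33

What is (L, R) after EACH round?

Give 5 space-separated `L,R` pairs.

Round 1 (k=28): L=224 R=63
Round 2 (k=13): L=63 R=218
Round 3 (k=23): L=218 R=162
Round 4 (k=42): L=162 R=65
Round 5 (k=33): L=65 R=202

Answer: 224,63 63,218 218,162 162,65 65,202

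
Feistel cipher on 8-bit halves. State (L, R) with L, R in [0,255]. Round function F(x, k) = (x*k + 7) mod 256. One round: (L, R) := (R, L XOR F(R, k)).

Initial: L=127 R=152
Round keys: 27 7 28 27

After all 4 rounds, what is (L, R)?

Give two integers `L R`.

Answer: 219 175

Derivation:
Round 1 (k=27): L=152 R=112
Round 2 (k=7): L=112 R=143
Round 3 (k=28): L=143 R=219
Round 4 (k=27): L=219 R=175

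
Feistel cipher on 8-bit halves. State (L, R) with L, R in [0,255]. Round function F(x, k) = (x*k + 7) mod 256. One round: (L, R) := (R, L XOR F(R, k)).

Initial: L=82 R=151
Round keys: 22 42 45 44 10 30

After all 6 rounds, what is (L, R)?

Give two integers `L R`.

Round 1 (k=22): L=151 R=83
Round 2 (k=42): L=83 R=50
Round 3 (k=45): L=50 R=130
Round 4 (k=44): L=130 R=109
Round 5 (k=10): L=109 R=203
Round 6 (k=30): L=203 R=188

Answer: 203 188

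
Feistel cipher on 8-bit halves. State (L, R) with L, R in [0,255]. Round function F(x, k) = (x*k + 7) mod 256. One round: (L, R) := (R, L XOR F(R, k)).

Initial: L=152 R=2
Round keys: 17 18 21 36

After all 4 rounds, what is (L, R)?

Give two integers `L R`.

Answer: 175 216

Derivation:
Round 1 (k=17): L=2 R=177
Round 2 (k=18): L=177 R=123
Round 3 (k=21): L=123 R=175
Round 4 (k=36): L=175 R=216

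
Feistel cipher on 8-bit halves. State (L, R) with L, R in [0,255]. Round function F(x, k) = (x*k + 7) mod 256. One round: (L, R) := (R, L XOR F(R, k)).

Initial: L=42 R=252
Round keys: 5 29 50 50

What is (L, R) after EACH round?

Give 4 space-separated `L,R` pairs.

Round 1 (k=5): L=252 R=217
Round 2 (k=29): L=217 R=96
Round 3 (k=50): L=96 R=30
Round 4 (k=50): L=30 R=131

Answer: 252,217 217,96 96,30 30,131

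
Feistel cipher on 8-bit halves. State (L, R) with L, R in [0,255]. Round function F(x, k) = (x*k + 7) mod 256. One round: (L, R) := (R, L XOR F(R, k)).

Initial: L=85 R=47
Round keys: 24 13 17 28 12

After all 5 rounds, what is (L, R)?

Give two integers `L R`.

Answer: 29 100

Derivation:
Round 1 (k=24): L=47 R=58
Round 2 (k=13): L=58 R=214
Round 3 (k=17): L=214 R=7
Round 4 (k=28): L=7 R=29
Round 5 (k=12): L=29 R=100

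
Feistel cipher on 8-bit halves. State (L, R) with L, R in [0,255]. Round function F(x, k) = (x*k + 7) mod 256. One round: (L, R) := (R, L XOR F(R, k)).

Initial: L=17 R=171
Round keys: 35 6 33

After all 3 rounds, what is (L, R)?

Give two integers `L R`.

Round 1 (k=35): L=171 R=121
Round 2 (k=6): L=121 R=118
Round 3 (k=33): L=118 R=68

Answer: 118 68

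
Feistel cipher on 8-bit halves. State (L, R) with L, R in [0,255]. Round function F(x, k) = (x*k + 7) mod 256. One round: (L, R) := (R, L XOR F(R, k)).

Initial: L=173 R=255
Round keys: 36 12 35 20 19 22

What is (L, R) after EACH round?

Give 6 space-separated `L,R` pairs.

Round 1 (k=36): L=255 R=78
Round 2 (k=12): L=78 R=80
Round 3 (k=35): L=80 R=185
Round 4 (k=20): L=185 R=43
Round 5 (k=19): L=43 R=129
Round 6 (k=22): L=129 R=54

Answer: 255,78 78,80 80,185 185,43 43,129 129,54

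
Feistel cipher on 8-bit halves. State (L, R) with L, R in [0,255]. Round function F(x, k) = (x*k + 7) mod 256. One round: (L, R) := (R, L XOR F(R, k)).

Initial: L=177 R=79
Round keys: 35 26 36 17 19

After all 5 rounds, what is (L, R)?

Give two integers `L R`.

Answer: 103 22

Derivation:
Round 1 (k=35): L=79 R=101
Round 2 (k=26): L=101 R=6
Round 3 (k=36): L=6 R=186
Round 4 (k=17): L=186 R=103
Round 5 (k=19): L=103 R=22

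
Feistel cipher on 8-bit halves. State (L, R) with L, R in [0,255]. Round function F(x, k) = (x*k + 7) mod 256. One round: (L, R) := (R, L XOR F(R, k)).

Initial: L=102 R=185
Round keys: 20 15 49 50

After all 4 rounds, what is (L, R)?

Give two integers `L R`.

Round 1 (k=20): L=185 R=29
Round 2 (k=15): L=29 R=3
Round 3 (k=49): L=3 R=135
Round 4 (k=50): L=135 R=102

Answer: 135 102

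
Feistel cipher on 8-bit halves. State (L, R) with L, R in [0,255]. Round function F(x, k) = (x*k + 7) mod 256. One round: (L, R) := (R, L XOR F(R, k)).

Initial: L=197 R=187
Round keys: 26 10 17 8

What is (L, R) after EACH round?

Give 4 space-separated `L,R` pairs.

Answer: 187,192 192,60 60,195 195,35

Derivation:
Round 1 (k=26): L=187 R=192
Round 2 (k=10): L=192 R=60
Round 3 (k=17): L=60 R=195
Round 4 (k=8): L=195 R=35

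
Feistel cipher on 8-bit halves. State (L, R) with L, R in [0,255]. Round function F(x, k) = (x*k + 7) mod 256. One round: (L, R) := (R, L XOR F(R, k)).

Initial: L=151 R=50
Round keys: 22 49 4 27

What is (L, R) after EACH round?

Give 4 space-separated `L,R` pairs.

Answer: 50,196 196,185 185,47 47,69

Derivation:
Round 1 (k=22): L=50 R=196
Round 2 (k=49): L=196 R=185
Round 3 (k=4): L=185 R=47
Round 4 (k=27): L=47 R=69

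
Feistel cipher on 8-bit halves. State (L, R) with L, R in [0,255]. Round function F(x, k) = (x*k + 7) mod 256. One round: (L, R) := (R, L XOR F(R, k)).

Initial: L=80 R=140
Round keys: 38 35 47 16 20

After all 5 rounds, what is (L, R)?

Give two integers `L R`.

Round 1 (k=38): L=140 R=159
Round 2 (k=35): L=159 R=72
Round 3 (k=47): L=72 R=160
Round 4 (k=16): L=160 R=79
Round 5 (k=20): L=79 R=147

Answer: 79 147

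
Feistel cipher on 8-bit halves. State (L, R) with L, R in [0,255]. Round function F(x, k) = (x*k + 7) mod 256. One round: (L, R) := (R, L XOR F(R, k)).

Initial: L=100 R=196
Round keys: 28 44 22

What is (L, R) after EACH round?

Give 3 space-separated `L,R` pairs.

Answer: 196,19 19,143 143,66

Derivation:
Round 1 (k=28): L=196 R=19
Round 2 (k=44): L=19 R=143
Round 3 (k=22): L=143 R=66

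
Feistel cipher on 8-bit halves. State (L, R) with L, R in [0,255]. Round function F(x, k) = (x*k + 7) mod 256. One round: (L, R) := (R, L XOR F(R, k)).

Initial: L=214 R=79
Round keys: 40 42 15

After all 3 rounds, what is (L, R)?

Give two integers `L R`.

Round 1 (k=40): L=79 R=137
Round 2 (k=42): L=137 R=206
Round 3 (k=15): L=206 R=144

Answer: 206 144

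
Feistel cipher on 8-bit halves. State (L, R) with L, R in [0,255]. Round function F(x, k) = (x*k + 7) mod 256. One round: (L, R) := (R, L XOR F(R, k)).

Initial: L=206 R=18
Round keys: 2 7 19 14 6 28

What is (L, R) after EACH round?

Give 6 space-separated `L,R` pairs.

Answer: 18,229 229,88 88,106 106,139 139,35 35,80

Derivation:
Round 1 (k=2): L=18 R=229
Round 2 (k=7): L=229 R=88
Round 3 (k=19): L=88 R=106
Round 4 (k=14): L=106 R=139
Round 5 (k=6): L=139 R=35
Round 6 (k=28): L=35 R=80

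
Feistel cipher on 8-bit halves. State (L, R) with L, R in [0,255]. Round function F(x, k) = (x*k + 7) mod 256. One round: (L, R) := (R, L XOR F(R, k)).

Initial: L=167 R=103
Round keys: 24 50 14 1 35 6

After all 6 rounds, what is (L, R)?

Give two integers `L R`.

Answer: 54 141

Derivation:
Round 1 (k=24): L=103 R=8
Round 2 (k=50): L=8 R=240
Round 3 (k=14): L=240 R=47
Round 4 (k=1): L=47 R=198
Round 5 (k=35): L=198 R=54
Round 6 (k=6): L=54 R=141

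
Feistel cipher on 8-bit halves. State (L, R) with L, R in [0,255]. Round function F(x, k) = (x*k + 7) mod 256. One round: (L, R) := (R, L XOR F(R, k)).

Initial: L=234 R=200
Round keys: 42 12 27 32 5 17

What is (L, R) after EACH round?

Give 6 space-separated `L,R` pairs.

Answer: 200,61 61,43 43,173 173,140 140,110 110,217

Derivation:
Round 1 (k=42): L=200 R=61
Round 2 (k=12): L=61 R=43
Round 3 (k=27): L=43 R=173
Round 4 (k=32): L=173 R=140
Round 5 (k=5): L=140 R=110
Round 6 (k=17): L=110 R=217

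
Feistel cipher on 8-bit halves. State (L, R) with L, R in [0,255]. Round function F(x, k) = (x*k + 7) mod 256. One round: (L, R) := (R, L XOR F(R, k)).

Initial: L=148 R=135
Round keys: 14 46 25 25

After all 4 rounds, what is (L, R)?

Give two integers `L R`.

Round 1 (k=14): L=135 R=253
Round 2 (k=46): L=253 R=250
Round 3 (k=25): L=250 R=140
Round 4 (k=25): L=140 R=73

Answer: 140 73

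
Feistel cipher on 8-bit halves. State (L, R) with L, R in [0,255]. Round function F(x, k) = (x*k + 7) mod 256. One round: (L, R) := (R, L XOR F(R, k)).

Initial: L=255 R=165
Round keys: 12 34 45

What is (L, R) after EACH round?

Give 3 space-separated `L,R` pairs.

Round 1 (k=12): L=165 R=60
Round 2 (k=34): L=60 R=90
Round 3 (k=45): L=90 R=229

Answer: 165,60 60,90 90,229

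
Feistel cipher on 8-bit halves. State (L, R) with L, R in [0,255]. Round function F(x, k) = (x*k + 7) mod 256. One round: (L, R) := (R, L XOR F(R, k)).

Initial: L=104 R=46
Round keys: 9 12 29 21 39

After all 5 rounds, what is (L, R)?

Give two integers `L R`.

Answer: 85 55

Derivation:
Round 1 (k=9): L=46 R=205
Round 2 (k=12): L=205 R=141
Round 3 (k=29): L=141 R=205
Round 4 (k=21): L=205 R=85
Round 5 (k=39): L=85 R=55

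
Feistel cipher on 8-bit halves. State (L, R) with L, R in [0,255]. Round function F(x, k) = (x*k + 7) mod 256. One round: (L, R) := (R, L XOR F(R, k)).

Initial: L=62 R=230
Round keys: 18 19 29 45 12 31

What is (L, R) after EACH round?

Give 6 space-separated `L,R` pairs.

Round 1 (k=18): L=230 R=13
Round 2 (k=19): L=13 R=24
Round 3 (k=29): L=24 R=178
Round 4 (k=45): L=178 R=73
Round 5 (k=12): L=73 R=193
Round 6 (k=31): L=193 R=47

Answer: 230,13 13,24 24,178 178,73 73,193 193,47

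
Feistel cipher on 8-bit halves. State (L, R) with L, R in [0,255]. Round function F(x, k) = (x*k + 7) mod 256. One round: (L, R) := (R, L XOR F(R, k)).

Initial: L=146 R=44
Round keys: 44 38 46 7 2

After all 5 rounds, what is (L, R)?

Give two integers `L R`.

Answer: 206 67

Derivation:
Round 1 (k=44): L=44 R=5
Round 2 (k=38): L=5 R=233
Round 3 (k=46): L=233 R=224
Round 4 (k=7): L=224 R=206
Round 5 (k=2): L=206 R=67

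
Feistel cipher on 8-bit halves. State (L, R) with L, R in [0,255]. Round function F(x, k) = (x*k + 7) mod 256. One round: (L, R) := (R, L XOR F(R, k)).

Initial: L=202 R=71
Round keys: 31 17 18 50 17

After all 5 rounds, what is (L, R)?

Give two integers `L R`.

Round 1 (k=31): L=71 R=106
Round 2 (k=17): L=106 R=86
Round 3 (k=18): L=86 R=121
Round 4 (k=50): L=121 R=255
Round 5 (k=17): L=255 R=143

Answer: 255 143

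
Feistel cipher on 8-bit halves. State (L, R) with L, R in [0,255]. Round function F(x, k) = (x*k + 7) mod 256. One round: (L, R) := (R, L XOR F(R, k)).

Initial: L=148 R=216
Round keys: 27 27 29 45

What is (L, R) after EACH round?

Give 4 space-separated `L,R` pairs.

Round 1 (k=27): L=216 R=91
Round 2 (k=27): L=91 R=120
Round 3 (k=29): L=120 R=196
Round 4 (k=45): L=196 R=3

Answer: 216,91 91,120 120,196 196,3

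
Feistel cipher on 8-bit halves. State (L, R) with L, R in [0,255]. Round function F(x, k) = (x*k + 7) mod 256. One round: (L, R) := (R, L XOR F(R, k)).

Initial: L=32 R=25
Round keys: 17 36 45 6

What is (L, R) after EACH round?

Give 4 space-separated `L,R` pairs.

Round 1 (k=17): L=25 R=144
Round 2 (k=36): L=144 R=94
Round 3 (k=45): L=94 R=29
Round 4 (k=6): L=29 R=235

Answer: 25,144 144,94 94,29 29,235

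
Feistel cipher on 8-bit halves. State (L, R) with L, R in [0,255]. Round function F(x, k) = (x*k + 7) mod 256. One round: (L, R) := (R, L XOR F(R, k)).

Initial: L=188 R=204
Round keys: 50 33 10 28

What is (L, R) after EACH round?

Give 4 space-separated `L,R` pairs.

Round 1 (k=50): L=204 R=99
Round 2 (k=33): L=99 R=6
Round 3 (k=10): L=6 R=32
Round 4 (k=28): L=32 R=129

Answer: 204,99 99,6 6,32 32,129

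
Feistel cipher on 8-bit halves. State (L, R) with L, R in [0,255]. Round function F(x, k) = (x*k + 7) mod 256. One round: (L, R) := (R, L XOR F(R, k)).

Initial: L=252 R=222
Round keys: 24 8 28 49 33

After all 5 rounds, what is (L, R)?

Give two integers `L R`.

Answer: 14 221

Derivation:
Round 1 (k=24): L=222 R=43
Round 2 (k=8): L=43 R=129
Round 3 (k=28): L=129 R=8
Round 4 (k=49): L=8 R=14
Round 5 (k=33): L=14 R=221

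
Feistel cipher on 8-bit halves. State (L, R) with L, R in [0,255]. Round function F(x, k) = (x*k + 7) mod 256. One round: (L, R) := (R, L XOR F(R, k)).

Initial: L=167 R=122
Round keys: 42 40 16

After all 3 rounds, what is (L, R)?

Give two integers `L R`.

Round 1 (k=42): L=122 R=172
Round 2 (k=40): L=172 R=157
Round 3 (k=16): L=157 R=123

Answer: 157 123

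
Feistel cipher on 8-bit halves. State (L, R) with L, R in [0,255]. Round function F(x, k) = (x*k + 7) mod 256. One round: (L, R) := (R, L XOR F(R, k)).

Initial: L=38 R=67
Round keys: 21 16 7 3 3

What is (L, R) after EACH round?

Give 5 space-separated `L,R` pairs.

Round 1 (k=21): L=67 R=160
Round 2 (k=16): L=160 R=68
Round 3 (k=7): L=68 R=67
Round 4 (k=3): L=67 R=148
Round 5 (k=3): L=148 R=128

Answer: 67,160 160,68 68,67 67,148 148,128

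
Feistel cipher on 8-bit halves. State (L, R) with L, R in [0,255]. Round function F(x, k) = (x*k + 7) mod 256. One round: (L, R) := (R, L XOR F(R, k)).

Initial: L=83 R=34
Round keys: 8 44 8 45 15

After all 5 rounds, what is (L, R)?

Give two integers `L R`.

Round 1 (k=8): L=34 R=68
Round 2 (k=44): L=68 R=149
Round 3 (k=8): L=149 R=235
Round 4 (k=45): L=235 R=195
Round 5 (k=15): L=195 R=159

Answer: 195 159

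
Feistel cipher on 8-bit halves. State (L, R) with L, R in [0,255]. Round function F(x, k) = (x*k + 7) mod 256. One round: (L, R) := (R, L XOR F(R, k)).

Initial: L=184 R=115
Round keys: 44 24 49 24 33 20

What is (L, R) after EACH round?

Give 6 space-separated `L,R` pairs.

Round 1 (k=44): L=115 R=115
Round 2 (k=24): L=115 R=188
Round 3 (k=49): L=188 R=112
Round 4 (k=24): L=112 R=59
Round 5 (k=33): L=59 R=210
Round 6 (k=20): L=210 R=84

Answer: 115,115 115,188 188,112 112,59 59,210 210,84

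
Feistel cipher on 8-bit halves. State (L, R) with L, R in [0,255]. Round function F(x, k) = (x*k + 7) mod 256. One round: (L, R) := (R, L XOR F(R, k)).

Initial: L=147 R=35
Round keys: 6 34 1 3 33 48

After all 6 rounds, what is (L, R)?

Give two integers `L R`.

Answer: 16 217

Derivation:
Round 1 (k=6): L=35 R=74
Round 2 (k=34): L=74 R=248
Round 3 (k=1): L=248 R=181
Round 4 (k=3): L=181 R=222
Round 5 (k=33): L=222 R=16
Round 6 (k=48): L=16 R=217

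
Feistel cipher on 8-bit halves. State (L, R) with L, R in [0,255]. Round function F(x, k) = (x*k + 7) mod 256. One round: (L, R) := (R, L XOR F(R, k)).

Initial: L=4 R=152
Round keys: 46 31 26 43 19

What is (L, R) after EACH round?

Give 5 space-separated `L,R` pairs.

Answer: 152,83 83,140 140,108 108,167 167,0

Derivation:
Round 1 (k=46): L=152 R=83
Round 2 (k=31): L=83 R=140
Round 3 (k=26): L=140 R=108
Round 4 (k=43): L=108 R=167
Round 5 (k=19): L=167 R=0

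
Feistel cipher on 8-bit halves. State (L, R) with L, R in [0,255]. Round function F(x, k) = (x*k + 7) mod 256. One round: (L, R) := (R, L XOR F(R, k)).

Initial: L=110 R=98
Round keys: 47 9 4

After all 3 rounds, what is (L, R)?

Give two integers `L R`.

Round 1 (k=47): L=98 R=107
Round 2 (k=9): L=107 R=168
Round 3 (k=4): L=168 R=204

Answer: 168 204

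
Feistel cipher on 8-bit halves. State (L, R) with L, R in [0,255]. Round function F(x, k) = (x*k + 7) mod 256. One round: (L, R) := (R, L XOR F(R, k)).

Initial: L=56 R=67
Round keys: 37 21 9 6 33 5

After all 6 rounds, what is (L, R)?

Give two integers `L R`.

Answer: 165 39

Derivation:
Round 1 (k=37): L=67 R=142
Round 2 (k=21): L=142 R=238
Round 3 (k=9): L=238 R=235
Round 4 (k=6): L=235 R=103
Round 5 (k=33): L=103 R=165
Round 6 (k=5): L=165 R=39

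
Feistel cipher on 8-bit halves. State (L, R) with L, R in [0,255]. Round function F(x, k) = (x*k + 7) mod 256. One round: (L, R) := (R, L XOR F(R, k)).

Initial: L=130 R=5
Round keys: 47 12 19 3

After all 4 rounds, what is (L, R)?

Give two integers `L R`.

Answer: 157 156

Derivation:
Round 1 (k=47): L=5 R=112
Round 2 (k=12): L=112 R=66
Round 3 (k=19): L=66 R=157
Round 4 (k=3): L=157 R=156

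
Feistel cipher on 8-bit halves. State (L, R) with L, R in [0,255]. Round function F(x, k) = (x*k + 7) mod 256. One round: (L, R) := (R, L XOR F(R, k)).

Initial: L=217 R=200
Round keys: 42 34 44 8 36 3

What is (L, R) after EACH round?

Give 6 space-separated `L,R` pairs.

Round 1 (k=42): L=200 R=14
Round 2 (k=34): L=14 R=43
Round 3 (k=44): L=43 R=101
Round 4 (k=8): L=101 R=4
Round 5 (k=36): L=4 R=242
Round 6 (k=3): L=242 R=217

Answer: 200,14 14,43 43,101 101,4 4,242 242,217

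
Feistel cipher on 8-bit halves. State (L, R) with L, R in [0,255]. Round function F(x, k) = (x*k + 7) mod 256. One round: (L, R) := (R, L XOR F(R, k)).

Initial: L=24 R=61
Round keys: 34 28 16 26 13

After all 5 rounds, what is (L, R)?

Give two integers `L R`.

Round 1 (k=34): L=61 R=57
Round 2 (k=28): L=57 R=126
Round 3 (k=16): L=126 R=222
Round 4 (k=26): L=222 R=237
Round 5 (k=13): L=237 R=206

Answer: 237 206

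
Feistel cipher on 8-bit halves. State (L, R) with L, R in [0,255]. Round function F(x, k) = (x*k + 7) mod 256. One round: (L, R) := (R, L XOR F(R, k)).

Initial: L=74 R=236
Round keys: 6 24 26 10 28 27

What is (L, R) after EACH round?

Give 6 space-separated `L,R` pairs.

Round 1 (k=6): L=236 R=197
Round 2 (k=24): L=197 R=147
Round 3 (k=26): L=147 R=48
Round 4 (k=10): L=48 R=116
Round 5 (k=28): L=116 R=135
Round 6 (k=27): L=135 R=48

Answer: 236,197 197,147 147,48 48,116 116,135 135,48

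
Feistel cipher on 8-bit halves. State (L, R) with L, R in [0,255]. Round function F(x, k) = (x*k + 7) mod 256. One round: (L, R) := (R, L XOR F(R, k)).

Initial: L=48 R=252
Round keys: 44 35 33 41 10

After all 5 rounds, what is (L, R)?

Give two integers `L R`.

Answer: 103 141

Derivation:
Round 1 (k=44): L=252 R=103
Round 2 (k=35): L=103 R=224
Round 3 (k=33): L=224 R=128
Round 4 (k=41): L=128 R=103
Round 5 (k=10): L=103 R=141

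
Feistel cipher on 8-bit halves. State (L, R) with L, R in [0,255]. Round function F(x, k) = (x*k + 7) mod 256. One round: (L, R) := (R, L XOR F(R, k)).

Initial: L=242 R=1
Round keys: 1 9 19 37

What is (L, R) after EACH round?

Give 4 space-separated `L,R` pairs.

Round 1 (k=1): L=1 R=250
Round 2 (k=9): L=250 R=208
Round 3 (k=19): L=208 R=141
Round 4 (k=37): L=141 R=184

Answer: 1,250 250,208 208,141 141,184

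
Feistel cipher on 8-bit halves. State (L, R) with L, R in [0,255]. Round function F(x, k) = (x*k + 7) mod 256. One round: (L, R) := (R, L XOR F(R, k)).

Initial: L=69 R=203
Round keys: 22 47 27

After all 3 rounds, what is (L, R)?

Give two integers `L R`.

Answer: 192 123

Derivation:
Round 1 (k=22): L=203 R=60
Round 2 (k=47): L=60 R=192
Round 3 (k=27): L=192 R=123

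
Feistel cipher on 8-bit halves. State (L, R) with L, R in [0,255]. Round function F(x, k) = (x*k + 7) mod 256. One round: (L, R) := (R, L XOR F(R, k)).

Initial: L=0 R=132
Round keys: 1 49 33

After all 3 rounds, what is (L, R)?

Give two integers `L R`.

Answer: 38 102

Derivation:
Round 1 (k=1): L=132 R=139
Round 2 (k=49): L=139 R=38
Round 3 (k=33): L=38 R=102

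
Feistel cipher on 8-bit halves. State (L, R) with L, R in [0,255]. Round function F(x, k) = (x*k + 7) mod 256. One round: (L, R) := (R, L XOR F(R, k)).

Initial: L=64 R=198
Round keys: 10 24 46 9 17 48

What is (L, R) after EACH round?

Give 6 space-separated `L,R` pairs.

Round 1 (k=10): L=198 R=131
Round 2 (k=24): L=131 R=137
Round 3 (k=46): L=137 R=38
Round 4 (k=9): L=38 R=212
Round 5 (k=17): L=212 R=61
Round 6 (k=48): L=61 R=163

Answer: 198,131 131,137 137,38 38,212 212,61 61,163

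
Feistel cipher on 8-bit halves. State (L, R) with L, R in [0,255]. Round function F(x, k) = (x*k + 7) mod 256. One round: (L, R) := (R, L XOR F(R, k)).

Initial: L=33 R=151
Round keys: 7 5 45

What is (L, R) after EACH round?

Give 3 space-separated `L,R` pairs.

Round 1 (k=7): L=151 R=9
Round 2 (k=5): L=9 R=163
Round 3 (k=45): L=163 R=167

Answer: 151,9 9,163 163,167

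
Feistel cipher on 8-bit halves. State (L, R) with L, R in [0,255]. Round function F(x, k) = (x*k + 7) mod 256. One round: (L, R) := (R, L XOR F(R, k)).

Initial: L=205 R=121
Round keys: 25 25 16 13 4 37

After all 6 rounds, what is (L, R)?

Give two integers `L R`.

Round 1 (k=25): L=121 R=21
Round 2 (k=25): L=21 R=109
Round 3 (k=16): L=109 R=194
Round 4 (k=13): L=194 R=140
Round 5 (k=4): L=140 R=245
Round 6 (k=37): L=245 R=252

Answer: 245 252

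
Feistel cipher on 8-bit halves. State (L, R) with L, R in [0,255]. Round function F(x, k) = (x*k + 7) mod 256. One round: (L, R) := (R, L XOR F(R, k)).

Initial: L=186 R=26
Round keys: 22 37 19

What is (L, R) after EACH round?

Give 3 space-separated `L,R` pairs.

Round 1 (k=22): L=26 R=249
Round 2 (k=37): L=249 R=30
Round 3 (k=19): L=30 R=184

Answer: 26,249 249,30 30,184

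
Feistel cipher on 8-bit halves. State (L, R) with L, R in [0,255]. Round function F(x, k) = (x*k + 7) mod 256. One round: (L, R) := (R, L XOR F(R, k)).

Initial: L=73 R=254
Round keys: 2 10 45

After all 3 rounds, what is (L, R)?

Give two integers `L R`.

Answer: 21 242

Derivation:
Round 1 (k=2): L=254 R=74
Round 2 (k=10): L=74 R=21
Round 3 (k=45): L=21 R=242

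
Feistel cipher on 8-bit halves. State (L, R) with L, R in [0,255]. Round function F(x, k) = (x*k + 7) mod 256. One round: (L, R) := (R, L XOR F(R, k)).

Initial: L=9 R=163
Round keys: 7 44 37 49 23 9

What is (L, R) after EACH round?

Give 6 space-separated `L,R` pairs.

Round 1 (k=7): L=163 R=117
Round 2 (k=44): L=117 R=128
Round 3 (k=37): L=128 R=242
Round 4 (k=49): L=242 R=217
Round 5 (k=23): L=217 R=116
Round 6 (k=9): L=116 R=194

Answer: 163,117 117,128 128,242 242,217 217,116 116,194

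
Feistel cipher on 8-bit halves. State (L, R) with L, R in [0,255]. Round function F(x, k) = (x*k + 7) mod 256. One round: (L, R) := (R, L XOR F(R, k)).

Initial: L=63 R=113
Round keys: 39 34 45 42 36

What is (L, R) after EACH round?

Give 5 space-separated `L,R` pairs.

Answer: 113,1 1,88 88,126 126,235 235,109

Derivation:
Round 1 (k=39): L=113 R=1
Round 2 (k=34): L=1 R=88
Round 3 (k=45): L=88 R=126
Round 4 (k=42): L=126 R=235
Round 5 (k=36): L=235 R=109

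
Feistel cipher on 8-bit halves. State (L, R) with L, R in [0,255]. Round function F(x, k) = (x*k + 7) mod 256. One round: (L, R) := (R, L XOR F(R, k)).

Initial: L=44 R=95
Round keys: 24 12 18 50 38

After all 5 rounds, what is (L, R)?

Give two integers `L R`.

Answer: 107 5

Derivation:
Round 1 (k=24): L=95 R=195
Round 2 (k=12): L=195 R=116
Round 3 (k=18): L=116 R=236
Round 4 (k=50): L=236 R=107
Round 5 (k=38): L=107 R=5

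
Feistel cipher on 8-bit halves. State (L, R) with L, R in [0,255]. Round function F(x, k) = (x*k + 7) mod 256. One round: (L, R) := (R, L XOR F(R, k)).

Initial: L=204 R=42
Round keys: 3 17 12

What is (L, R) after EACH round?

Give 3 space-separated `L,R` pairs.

Answer: 42,73 73,202 202,54

Derivation:
Round 1 (k=3): L=42 R=73
Round 2 (k=17): L=73 R=202
Round 3 (k=12): L=202 R=54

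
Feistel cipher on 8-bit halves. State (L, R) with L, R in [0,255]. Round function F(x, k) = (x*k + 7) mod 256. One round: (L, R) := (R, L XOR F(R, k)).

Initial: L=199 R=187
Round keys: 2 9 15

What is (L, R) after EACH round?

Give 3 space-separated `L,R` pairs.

Round 1 (k=2): L=187 R=186
Round 2 (k=9): L=186 R=42
Round 3 (k=15): L=42 R=199

Answer: 187,186 186,42 42,199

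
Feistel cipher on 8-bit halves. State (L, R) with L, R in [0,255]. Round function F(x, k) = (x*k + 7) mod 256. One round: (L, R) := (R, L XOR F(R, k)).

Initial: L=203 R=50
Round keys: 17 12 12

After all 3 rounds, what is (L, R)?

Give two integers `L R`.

Round 1 (k=17): L=50 R=146
Round 2 (k=12): L=146 R=237
Round 3 (k=12): L=237 R=177

Answer: 237 177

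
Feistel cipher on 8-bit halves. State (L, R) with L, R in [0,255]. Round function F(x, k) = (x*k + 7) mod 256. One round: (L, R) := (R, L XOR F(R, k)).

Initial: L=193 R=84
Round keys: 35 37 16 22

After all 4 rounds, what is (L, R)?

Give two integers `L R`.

Answer: 21 16

Derivation:
Round 1 (k=35): L=84 R=66
Round 2 (k=37): L=66 R=197
Round 3 (k=16): L=197 R=21
Round 4 (k=22): L=21 R=16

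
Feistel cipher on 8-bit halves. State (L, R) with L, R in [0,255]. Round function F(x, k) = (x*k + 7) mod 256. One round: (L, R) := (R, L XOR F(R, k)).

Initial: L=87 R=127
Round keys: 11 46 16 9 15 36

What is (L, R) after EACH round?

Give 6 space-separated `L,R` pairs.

Round 1 (k=11): L=127 R=43
Round 2 (k=46): L=43 R=190
Round 3 (k=16): L=190 R=204
Round 4 (k=9): L=204 R=141
Round 5 (k=15): L=141 R=134
Round 6 (k=36): L=134 R=82

Answer: 127,43 43,190 190,204 204,141 141,134 134,82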